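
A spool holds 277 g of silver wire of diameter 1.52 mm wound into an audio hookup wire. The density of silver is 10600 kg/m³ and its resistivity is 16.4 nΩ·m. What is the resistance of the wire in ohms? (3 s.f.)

0.130 Ω

ρ = 16.4 nΩ·m = 1.64×10^-8 Ω·m
A = π(d/2)² = π(7.6000e-04 m)² = 1.8146e-06 m²
L = m/(density·A) = 0.277/(10600×1.8146e-06) = 14.4 m
R = ρL/A = (1.64×10^-8)(14.4)/(1.8146e-06) = 0.130 Ω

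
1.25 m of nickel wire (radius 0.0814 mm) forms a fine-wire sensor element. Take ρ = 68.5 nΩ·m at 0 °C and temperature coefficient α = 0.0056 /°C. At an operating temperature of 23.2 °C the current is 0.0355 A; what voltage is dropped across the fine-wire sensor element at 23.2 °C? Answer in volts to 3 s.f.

ρ = 68.5 nΩ·m = 6.85×10^-8 Ω·m
A = πr² = π(8.1400e-05 m)² = 2.082e-08 m²
R₍0₎ = ρL/A = (6.85×10^-8)(1.25)/(2.082e-08) = 4.113 Ω
R₍23.2₎ = R₍0₎(1 + αΔT) = 4.113 × (1 + 0.0056×23.2) = 4.648 Ω
V = IR = 0.0355 × 4.648 = 0.165 V

0.165 V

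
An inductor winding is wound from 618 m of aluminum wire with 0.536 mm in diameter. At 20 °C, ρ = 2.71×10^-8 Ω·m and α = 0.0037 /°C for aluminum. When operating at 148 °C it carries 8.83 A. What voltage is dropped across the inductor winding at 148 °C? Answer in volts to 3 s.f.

966 V

A = π(d/2)² = π(2.6800e-04 m)² = 2.256e-07 m²
R₍20₎ = ρL/A = (2.71×10^-8)(618)/(2.256e-07) = 74.22 Ω
R₍148₎ = R₍20₎(1 + αΔT) = 74.22 × (1 + 0.0037×128) = 109.4 Ω
V = IR = 8.83 × 109.4 = 966 V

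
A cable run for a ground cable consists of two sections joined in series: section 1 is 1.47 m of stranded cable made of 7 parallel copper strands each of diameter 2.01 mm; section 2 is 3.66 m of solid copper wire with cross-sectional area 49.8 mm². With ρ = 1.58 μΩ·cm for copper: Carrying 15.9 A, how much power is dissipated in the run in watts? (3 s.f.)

0.558 W

ρ = 1.58 μΩ·cm = 1.58×10^-8 Ω·m
Section 1: A_strand = π(1.0050e-03)² = 3.173e-06 m²; R₁ = ρL/(N·A_s) = (1.58×10^-8)(1.47)/(7×3.173e-06) = 0.001046 Ω
Section 2: A = 49.8 mm² = 4.980e-05 m²
R₂ = (1.58×10^-8)(3.66)/(4.980e-05) = 0.001161 Ω
R = R₁ + R₂ = 0.002207 Ω
P = I²R = (15.9)² × 0.002207 = 0.558 W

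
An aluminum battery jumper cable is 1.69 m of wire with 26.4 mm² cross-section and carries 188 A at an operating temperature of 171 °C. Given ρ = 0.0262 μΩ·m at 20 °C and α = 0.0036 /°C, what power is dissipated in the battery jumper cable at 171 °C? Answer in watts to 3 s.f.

ρ = 0.0262 μΩ·m = 2.62×10^-8 Ω·m
A = 26.4 mm² = 2.640e-05 m²
R₍20₎ = ρL/A = (2.62×10^-8)(1.69)/(2.640e-05) = 0.001677 Ω
R₍171₎ = R₍20₎(1 + αΔT) = 0.001677 × (1 + 0.0036×151) = 0.002589 Ω
P = I²R = (188)² × 0.002589 = 91.5 W

91.5 W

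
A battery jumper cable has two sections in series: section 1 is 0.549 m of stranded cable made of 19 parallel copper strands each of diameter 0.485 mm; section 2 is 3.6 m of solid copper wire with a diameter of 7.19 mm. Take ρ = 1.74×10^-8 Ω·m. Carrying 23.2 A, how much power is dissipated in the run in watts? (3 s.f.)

2.30 W

Section 1: A_strand = π(2.4250e-04)² = 1.847e-07 m²; R₁ = ρL/(N·A_s) = (1.74×10^-8)(0.549)/(19×1.847e-07) = 0.002721 Ω
Section 2: A = π(d/2)² = π(3.5950e-03 m)² = 4.060e-05 m²
R₂ = (1.74×10^-8)(3.6)/(4.060e-05) = 0.001543 Ω
R = R₁ + R₂ = 0.004264 Ω
P = I²R = (23.2)² × 0.004264 = 2.30 W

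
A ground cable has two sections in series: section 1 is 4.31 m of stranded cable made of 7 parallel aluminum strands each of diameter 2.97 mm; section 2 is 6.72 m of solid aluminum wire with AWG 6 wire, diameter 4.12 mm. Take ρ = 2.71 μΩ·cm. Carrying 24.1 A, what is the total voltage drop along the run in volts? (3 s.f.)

ρ = 2.71 μΩ·cm = 2.71×10^-8 Ω·m
Section 1: A_strand = π(1.4850e-03)² = 6.928e-06 m²; R₁ = ρL/(N·A_s) = (2.71×10^-8)(4.31)/(7×6.928e-06) = 0.002408 Ω
Section 2: A = π(4.12/2 mm)² = π(2.0600e-03 m)² = 1.333e-05 m²
R₂ = (2.71×10^-8)(6.72)/(1.333e-05) = 0.01366 Ω
R = R₁ + R₂ = 0.01607 Ω
V = IR = 24.1 × 0.01607 = 0.387 V

0.387 V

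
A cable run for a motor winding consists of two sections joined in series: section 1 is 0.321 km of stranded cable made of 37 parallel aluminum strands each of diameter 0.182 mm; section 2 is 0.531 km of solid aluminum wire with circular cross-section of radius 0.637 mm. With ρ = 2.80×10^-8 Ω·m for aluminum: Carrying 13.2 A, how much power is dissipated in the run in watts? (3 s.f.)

3660 W

Section 1: A_strand = π(9.1000e-05)² = 2.602e-08 m²; R₁ = ρL/(N·A_s) = (2.80×10^-8)(321)/(37×2.602e-08) = 9.337 Ω
Section 2: A = πr² = π(6.3700e-04 m)² = 1.275e-06 m²
R₂ = (2.80×10^-8)(531)/(1.275e-06) = 11.66 Ω
R = R₁ + R₂ = 21 Ω
P = I²R = (13.2)² × 21 = 3660 W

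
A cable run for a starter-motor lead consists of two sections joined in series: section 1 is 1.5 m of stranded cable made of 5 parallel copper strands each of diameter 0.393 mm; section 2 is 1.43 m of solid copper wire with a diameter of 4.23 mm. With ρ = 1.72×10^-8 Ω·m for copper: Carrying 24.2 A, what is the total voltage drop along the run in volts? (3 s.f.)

1.07 V

Section 1: A_strand = π(1.9650e-04)² = 1.213e-07 m²; R₁ = ρL/(N·A_s) = (1.72×10^-8)(1.5)/(5×1.213e-07) = 0.04254 Ω
Section 2: A = π(d/2)² = π(2.1150e-03 m)² = 1.405e-05 m²
R₂ = (1.72×10^-8)(1.43)/(1.405e-05) = 0.00175 Ω
R = R₁ + R₂ = 0.04429 Ω
V = IR = 24.2 × 0.04429 = 1.07 V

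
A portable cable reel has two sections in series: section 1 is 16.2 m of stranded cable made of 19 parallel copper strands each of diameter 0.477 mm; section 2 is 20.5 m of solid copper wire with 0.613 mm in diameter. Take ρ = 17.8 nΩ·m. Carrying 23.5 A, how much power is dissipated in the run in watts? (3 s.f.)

ρ = 17.8 nΩ·m = 1.78×10^-8 Ω·m
Section 1: A_strand = π(2.3850e-04)² = 1.787e-07 m²; R₁ = ρL/(N·A_s) = (1.78×10^-8)(16.2)/(19×1.787e-07) = 0.08493 Ω
Section 2: A = π(d/2)² = π(3.0650e-04 m)² = 2.951e-07 m²
R₂ = (1.78×10^-8)(20.5)/(2.951e-07) = 1.236 Ω
R = R₁ + R₂ = 1.321 Ω
P = I²R = (23.5)² × 1.321 = 730 W

730 W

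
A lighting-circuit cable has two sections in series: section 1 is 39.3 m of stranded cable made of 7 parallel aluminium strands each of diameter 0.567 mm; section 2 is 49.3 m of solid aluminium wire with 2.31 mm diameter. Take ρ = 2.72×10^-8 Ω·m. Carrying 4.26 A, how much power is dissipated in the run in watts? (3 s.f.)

16.8 W

Section 1: A_strand = π(2.8350e-04)² = 2.525e-07 m²; R₁ = ρL/(N·A_s) = (2.72×10^-8)(39.3)/(7×2.525e-07) = 0.6048 Ω
Section 2: A = π(d/2)² = π(1.1550e-03 m)² = 4.191e-06 m²
R₂ = (2.72×10^-8)(49.3)/(4.191e-06) = 0.32 Ω
R = R₁ + R₂ = 0.9248 Ω
P = I²R = (4.26)² × 0.9248 = 16.8 W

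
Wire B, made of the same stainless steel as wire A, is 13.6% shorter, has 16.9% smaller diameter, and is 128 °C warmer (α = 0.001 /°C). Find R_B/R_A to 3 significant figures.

1.41

R ∝ ρL/d² with ρ ∝ (1+αΔT), so R_B/R_A = (1 − 13.6/100) × (1 − 16.9/100)⁻² × (1 + 0.001×128)
= 0.864 × 1.448 × 1.128 = 1.41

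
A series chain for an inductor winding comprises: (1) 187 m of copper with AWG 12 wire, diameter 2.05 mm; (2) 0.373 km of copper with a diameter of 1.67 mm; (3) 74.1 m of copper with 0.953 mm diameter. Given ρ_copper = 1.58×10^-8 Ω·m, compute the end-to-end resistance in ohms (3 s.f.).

Seg 1: A = π(2.05/2 mm)² = π(1.0250e-03 m)² = 3.301e-06 m²
R_1 = (1.58×10^-8)(187)/(3.301e-06) = 0.8952 Ω
Seg 2: A = π(d/2)² = π(8.3500e-04 m)² = 2.190e-06 m²
R_2 = (1.58×10^-8)(373)/(2.190e-06) = 2.691 Ω
Seg 3: A = π(d/2)² = π(4.7650e-04 m)² = 7.133e-07 m²
R_3 = (1.58×10^-8)(74.1)/(7.133e-07) = 1.641 Ω
R_total = R_1 + R_2 + R_3 = 5.23 Ω

5.23 Ω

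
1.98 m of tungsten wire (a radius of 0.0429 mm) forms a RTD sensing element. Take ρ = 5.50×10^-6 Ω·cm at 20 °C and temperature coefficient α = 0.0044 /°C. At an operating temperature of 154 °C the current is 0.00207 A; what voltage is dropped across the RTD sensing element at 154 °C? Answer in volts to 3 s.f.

ρ = 5.50×10^-6 Ω·cm = 5.50×10^-8 Ω·m
A = πr² = π(4.2900e-05 m)² = 5.782e-09 m²
R₍20₎ = ρL/A = (5.50×10^-8)(1.98)/(5.782e-09) = 18.83 Ω
R₍154₎ = R₍20₎(1 + αΔT) = 18.83 × (1 + 0.0044×134) = 29.94 Ω
V = IR = 0.00207 × 29.94 = 0.0620 V

0.0620 V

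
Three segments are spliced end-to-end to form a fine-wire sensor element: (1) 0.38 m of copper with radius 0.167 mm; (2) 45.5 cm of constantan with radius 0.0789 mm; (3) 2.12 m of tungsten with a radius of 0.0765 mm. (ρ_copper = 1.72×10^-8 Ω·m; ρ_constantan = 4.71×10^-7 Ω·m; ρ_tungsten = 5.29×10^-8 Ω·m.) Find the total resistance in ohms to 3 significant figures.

17.1 Ω

Seg 1: A = πr² = π(1.6700e-04 m)² = 8.762e-08 m²
R_1 = (1.72×10^-8)(0.38)/(8.762e-08) = 0.0746 Ω
Seg 2: A = πr² = π(7.8900e-05 m)² = 1.956e-08 m²
R_2 = (4.71×10^-7)(0.455)/(1.956e-08) = 10.96 Ω
Seg 3: A = πr² = π(7.6500e-05 m)² = 1.839e-08 m²
R_3 = (5.29×10^-8)(2.12)/(1.839e-08) = 6.1 Ω
R_total = R_1 + R_2 + R_3 = 17.1 Ω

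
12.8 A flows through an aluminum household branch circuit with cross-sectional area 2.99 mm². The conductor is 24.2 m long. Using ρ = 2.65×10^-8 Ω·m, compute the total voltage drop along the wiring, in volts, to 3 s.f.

2.75 V

A = 2.99 mm² = 2.990e-06 m²
R = ρL/A = (2.65×10^-8)(24.2)/(2.990e-06) = 0.2145 Ω
V = IR = 12.8 × 0.2145 = 2.75 V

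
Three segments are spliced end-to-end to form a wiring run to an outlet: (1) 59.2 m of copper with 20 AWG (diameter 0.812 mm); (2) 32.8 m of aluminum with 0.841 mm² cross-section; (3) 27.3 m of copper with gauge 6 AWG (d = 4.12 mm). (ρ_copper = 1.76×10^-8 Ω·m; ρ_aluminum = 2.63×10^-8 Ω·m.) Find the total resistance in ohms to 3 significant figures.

3.07 Ω

Seg 1: A = π(0.812/2 mm)² = π(4.0600e-04 m)² = 5.178e-07 m²
R_1 = (1.76×10^-8)(59.2)/(5.178e-07) = 2.012 Ω
Seg 2: A = 0.841 mm² = 8.410e-07 m²
R_2 = (2.63×10^-8)(32.8)/(8.410e-07) = 1.026 Ω
Seg 3: A = π(4.12/2 mm)² = π(2.0600e-03 m)² = 1.333e-05 m²
R_3 = (1.76×10^-8)(27.3)/(1.333e-05) = 0.03604 Ω
R_total = R_1 + R_2 + R_3 = 3.07 Ω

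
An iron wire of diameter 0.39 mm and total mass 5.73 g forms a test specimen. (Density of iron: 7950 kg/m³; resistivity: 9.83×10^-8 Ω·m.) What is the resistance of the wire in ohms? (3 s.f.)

4.96 Ω

A = π(d/2)² = π(1.9500e-04 m)² = 1.1946e-07 m²
L = m/(density·A) = 0.00573/(7950×1.1946e-07) = 6.033 m
R = ρL/A = (9.83×10^-8)(6.033)/(1.1946e-07) = 4.96 Ω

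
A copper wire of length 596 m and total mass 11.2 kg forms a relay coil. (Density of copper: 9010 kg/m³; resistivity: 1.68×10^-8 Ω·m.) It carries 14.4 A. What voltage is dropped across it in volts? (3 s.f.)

69.1 V

A = m/(density·L) = 11.2/(9010×596) = 2.0857e-06 m²
R = ρL/A = (1.68×10^-8)(596)/(2.0857e-06) = 4.801 Ω
V = IR = 14.4 × 4.801 = 69.1 V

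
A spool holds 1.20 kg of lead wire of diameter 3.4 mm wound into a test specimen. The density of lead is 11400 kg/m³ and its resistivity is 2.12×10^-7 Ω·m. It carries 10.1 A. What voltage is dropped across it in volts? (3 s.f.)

2.73 V

A = π(d/2)² = π(1.7000e-03 m)² = 9.0792e-06 m²
L = m/(density·A) = 1.2/(11400×9.0792e-06) = 11.59 m
R = ρL/A = (2.12×10^-7)(11.59)/(9.0792e-06) = 0.2707 Ω
V = IR = 10.1 × 0.2707 = 2.73 V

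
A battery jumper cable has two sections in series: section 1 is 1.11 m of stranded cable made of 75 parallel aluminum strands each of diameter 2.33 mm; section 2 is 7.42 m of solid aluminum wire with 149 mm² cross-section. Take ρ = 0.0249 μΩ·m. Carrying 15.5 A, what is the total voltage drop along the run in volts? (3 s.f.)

ρ = 0.0249 μΩ·m = 2.49×10^-8 Ω·m
Section 1: A_strand = π(1.1650e-03)² = 4.264e-06 m²; R₁ = ρL/(N·A_s) = (2.49×10^-8)(1.11)/(75×4.264e-06) = 8.643×10^-5 Ω
Section 2: A = 149 mm² = 1.490e-04 m²
R₂ = (2.49×10^-8)(7.42)/(1.490e-04) = 0.00124 Ω
R = R₁ + R₂ = 0.001326 Ω
V = IR = 15.5 × 0.001326 = 0.0206 V

0.0206 V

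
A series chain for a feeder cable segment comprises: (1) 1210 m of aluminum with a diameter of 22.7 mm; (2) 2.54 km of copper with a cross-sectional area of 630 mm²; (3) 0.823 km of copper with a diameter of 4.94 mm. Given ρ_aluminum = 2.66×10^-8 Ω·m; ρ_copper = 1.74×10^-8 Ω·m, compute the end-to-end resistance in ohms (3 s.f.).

Seg 1: A = π(d/2)² = π(1.1350e-02 m)² = 4.047e-04 m²
R_1 = (2.66×10^-8)(1210)/(4.047e-04) = 0.07953 Ω
Seg 2: A = 630 mm² = 6.300e-04 m²
R_2 = (1.74×10^-8)(2540)/(6.300e-04) = 0.07015 Ω
Seg 3: A = π(d/2)² = π(2.4700e-03 m)² = 1.917e-05 m²
R_3 = (1.74×10^-8)(823)/(1.917e-05) = 0.7471 Ω
R_total = R_1 + R_2 + R_3 = 0.897 Ω

0.897 Ω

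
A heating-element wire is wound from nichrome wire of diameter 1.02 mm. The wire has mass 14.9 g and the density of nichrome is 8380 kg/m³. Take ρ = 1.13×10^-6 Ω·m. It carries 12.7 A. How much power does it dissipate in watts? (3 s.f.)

485 W

A = π(d/2)² = π(5.1000e-04 m)² = 8.1713e-07 m²
L = m/(density·A) = 0.0149/(8380×8.1713e-07) = 2.176 m
R = ρL/A = (1.13×10^-6)(2.176)/(8.1713e-07) = 3.009 Ω
P = I²R = (12.7)² × 3.009 = 485 W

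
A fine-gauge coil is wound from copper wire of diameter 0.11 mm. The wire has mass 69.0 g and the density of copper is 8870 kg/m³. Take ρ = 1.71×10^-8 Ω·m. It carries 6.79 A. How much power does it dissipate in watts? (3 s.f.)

67900 W

A = π(d/2)² = π(5.5000e-05 m)² = 9.5033e-09 m²
L = m/(density·A) = 0.069/(8870×9.5033e-09) = 818.6 m
R = ρL/A = (1.71×10^-8)(818.6)/(9.5033e-09) = 1473 Ω
P = I²R = (6.79)² × 1473 = 67900 W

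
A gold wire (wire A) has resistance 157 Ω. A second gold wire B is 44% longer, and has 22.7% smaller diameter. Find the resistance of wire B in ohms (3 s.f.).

R ∝ L/d², so R_B/R_A = (1 + 44/100) × (1 − 22.7/100)⁻²
= 1.44 × 1.674 = 2.41
R_B = 2.41 × 157 = 378 Ω

378 Ω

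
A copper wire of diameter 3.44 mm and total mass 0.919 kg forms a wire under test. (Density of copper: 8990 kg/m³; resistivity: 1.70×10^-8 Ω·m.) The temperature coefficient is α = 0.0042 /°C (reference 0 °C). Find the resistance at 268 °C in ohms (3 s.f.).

0.0428 Ω

A = π(d/2)² = π(1.7200e-03 m)² = 9.2941e-06 m²
L = m/(density·A) = 0.919/(8990×9.2941e-06) = 11 m
R = ρL/A = (1.70×10^-8)(11)/(9.2941e-06) = 0.02012 Ω
R(268 °C) = 0.02012 × (1 + 0.0042×268) = 0.0428 Ω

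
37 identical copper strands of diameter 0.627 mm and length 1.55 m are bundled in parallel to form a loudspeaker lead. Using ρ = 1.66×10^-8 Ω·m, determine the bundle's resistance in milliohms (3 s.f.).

2.25 mΩ

A_strand = π(3.1350e-04 m)² = 3.088e-07 m²
R_strand = ρL/A = (1.66×10^-8)(1.55)/(3.088e-07) = 0.08333 Ω
R_total = R_strand/N = 0.08333/37 = 2.25 mΩ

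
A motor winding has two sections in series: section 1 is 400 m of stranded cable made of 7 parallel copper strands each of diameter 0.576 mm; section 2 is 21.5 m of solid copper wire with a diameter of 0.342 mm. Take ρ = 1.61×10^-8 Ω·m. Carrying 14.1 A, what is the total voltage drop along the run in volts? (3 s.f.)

103 V

Section 1: A_strand = π(2.8800e-04)² = 2.606e-07 m²; R₁ = ρL/(N·A_s) = (1.61×10^-8)(400)/(7×2.606e-07) = 3.531 Ω
Section 2: A = π(d/2)² = π(1.7100e-04 m)² = 9.186e-08 m²
R₂ = (1.61×10^-8)(21.5)/(9.186e-08) = 3.768 Ω
R = R₁ + R₂ = 7.299 Ω
V = IR = 14.1 × 7.299 = 103 V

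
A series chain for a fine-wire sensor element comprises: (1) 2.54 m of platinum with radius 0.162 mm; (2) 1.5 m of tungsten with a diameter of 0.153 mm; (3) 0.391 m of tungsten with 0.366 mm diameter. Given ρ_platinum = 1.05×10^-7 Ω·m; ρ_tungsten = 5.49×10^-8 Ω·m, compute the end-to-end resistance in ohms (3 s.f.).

7.92 Ω

Seg 1: A = πr² = π(1.6200e-04 m)² = 8.245e-08 m²
R_1 = (1.05×10^-7)(2.54)/(8.245e-08) = 3.235 Ω
Seg 2: A = π(d/2)² = π(7.6500e-05 m)² = 1.839e-08 m²
R_2 = (5.49×10^-8)(1.5)/(1.839e-08) = 4.479 Ω
Seg 3: A = π(d/2)² = π(1.8300e-04 m)² = 1.052e-07 m²
R_3 = (5.49×10^-8)(0.391)/(1.052e-07) = 0.204 Ω
R_total = R_1 + R_2 + R_3 = 7.92 Ω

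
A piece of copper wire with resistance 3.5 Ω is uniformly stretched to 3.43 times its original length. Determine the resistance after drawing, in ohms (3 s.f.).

41.2 Ω

Volume constant ⇒ A' = A/k with k = 3.43. R' = ρ(kL)/(A/k) = k²R.
R' = 11.76 × 3.5 = 41.2 Ω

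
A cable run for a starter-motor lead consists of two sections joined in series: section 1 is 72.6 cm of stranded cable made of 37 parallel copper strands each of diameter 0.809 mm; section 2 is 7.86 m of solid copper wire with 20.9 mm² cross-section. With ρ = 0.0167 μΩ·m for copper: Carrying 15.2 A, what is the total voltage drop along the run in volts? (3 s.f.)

0.105 V

ρ = 0.0167 μΩ·m = 1.67×10^-8 Ω·m
Section 1: A_strand = π(4.0450e-04)² = 5.140e-07 m²; R₁ = ρL/(N·A_s) = (1.67×10^-8)(0.726)/(37×5.140e-07) = 6.375×10^-4 Ω
Section 2: A = 20.9 mm² = 2.090e-05 m²
R₂ = (1.67×10^-8)(7.86)/(2.090e-05) = 0.00628 Ω
R = R₁ + R₂ = 0.006918 Ω
V = IR = 15.2 × 0.006918 = 0.105 V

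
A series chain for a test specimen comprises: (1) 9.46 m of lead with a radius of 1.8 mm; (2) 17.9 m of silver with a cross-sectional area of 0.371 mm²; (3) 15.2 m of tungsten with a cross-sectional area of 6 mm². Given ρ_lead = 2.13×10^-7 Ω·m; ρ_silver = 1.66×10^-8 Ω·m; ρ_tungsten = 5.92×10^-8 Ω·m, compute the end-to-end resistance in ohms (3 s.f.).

Seg 1: A = πr² = π(1.8000e-03 m)² = 1.018e-05 m²
R_1 = (2.13×10^-7)(9.46)/(1.018e-05) = 0.198 Ω
Seg 2: A = 0.371 mm² = 3.710e-07 m²
R_2 = (1.66×10^-8)(17.9)/(3.710e-07) = 0.8009 Ω
Seg 3: A = 6 mm² = 6.000e-06 m²
R_3 = (5.92×10^-8)(15.2)/(6.000e-06) = 0.15 Ω
R_total = R_1 + R_2 + R_3 = 1.15 Ω

1.15 Ω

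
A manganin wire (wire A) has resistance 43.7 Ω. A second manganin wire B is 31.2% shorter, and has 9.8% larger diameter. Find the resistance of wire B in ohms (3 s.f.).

R ∝ L/d², so R_B/R_A = (1 − 31.2/100) × (1 + 9.8/100)⁻²
= 0.688 × 0.8295 = 0.5707
R_B = 0.5707 × 43.7 = 24.9 Ω

24.9 Ω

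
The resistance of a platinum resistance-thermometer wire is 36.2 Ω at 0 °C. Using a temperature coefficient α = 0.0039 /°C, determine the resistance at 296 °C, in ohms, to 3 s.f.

78.0 Ω

ΔT = 296 − 0 = 296 °C
R = R₀(1 + αΔT) = 36.2 × (1 + 0.0039×296) = 36.2 × 2.154 = 78.0 Ω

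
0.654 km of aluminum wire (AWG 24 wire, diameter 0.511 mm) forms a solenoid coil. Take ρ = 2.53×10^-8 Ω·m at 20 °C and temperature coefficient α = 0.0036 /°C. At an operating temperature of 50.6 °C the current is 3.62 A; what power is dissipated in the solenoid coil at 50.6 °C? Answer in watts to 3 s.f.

1170 W

A = π(0.511/2 mm)² = π(2.5550e-04 m)² = 2.051e-07 m²
R₍20₎ = ρL/A = (2.53×10^-8)(654)/(2.051e-07) = 80.68 Ω
R₍50.6₎ = R₍20₎(1 + αΔT) = 80.68 × (1 + 0.0036×30.6) = 89.57 Ω
P = I²R = (3.62)² × 89.57 = 1170 W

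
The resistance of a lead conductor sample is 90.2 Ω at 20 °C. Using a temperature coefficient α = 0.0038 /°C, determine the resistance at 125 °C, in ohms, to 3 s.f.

ΔT = 125 − 20 = 105 °C
R = R₀(1 + αΔT) = 90.2 × (1 + 0.0038×105) = 90.2 × 1.399 = 126 Ω

126 Ω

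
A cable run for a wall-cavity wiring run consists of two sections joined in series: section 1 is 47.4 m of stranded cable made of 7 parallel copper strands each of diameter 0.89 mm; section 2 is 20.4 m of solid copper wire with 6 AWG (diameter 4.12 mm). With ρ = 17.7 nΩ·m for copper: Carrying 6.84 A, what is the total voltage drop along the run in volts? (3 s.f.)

1.50 V

ρ = 17.7 nΩ·m = 1.77×10^-8 Ω·m
Section 1: A_strand = π(4.4500e-04)² = 6.221e-07 m²; R₁ = ρL/(N·A_s) = (1.77×10^-8)(47.4)/(7×6.221e-07) = 0.1927 Ω
Section 2: A = π(4.12/2 mm)² = π(2.0600e-03 m)² = 1.333e-05 m²
R₂ = (1.77×10^-8)(20.4)/(1.333e-05) = 0.02708 Ω
R = R₁ + R₂ = 0.2197 Ω
V = IR = 6.84 × 0.2197 = 1.50 V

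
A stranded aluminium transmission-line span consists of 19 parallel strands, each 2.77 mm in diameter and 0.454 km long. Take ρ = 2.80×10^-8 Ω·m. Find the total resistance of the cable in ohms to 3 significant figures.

A_strand = π(1.3850e-03 m)² = 6.026e-06 m²
R_strand = ρL/A = (2.80×10^-8)(454)/(6.026e-06) = 2.109 Ω
R_total = R_strand/N = 2.109/19 = 0.111 Ω

0.111 Ω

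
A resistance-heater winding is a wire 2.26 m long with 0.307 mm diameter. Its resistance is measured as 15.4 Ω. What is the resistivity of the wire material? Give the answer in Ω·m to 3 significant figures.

A = π(d/2)² = π(1.5350e-04 m)² = 7.402e-08 m²
ρ = RA/L = (15.4)(7.402e-08)/(2.26) = 5.04×10^-7 Ω·m

5.04×10^-7 Ω·m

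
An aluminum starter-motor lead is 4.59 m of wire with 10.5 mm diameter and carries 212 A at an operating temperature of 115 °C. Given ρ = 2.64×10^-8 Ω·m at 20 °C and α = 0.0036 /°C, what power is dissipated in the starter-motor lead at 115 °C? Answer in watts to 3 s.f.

A = π(d/2)² = π(5.2500e-03 m)² = 8.659e-05 m²
R₍20₎ = ρL/A = (2.64×10^-8)(4.59)/(8.659e-05) = 0.001399 Ω
R₍115₎ = R₍20₎(1 + αΔT) = 0.001399 × (1 + 0.0036×95) = 0.001878 Ω
P = I²R = (212)² × 0.001878 = 84.4 W

84.4 W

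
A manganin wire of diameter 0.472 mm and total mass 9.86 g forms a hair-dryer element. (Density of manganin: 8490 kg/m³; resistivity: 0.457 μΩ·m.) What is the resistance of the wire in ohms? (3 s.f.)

17.3 Ω

ρ = 0.457 μΩ·m = 4.57×10^-7 Ω·m
A = π(d/2)² = π(2.3600e-04 m)² = 1.7497e-07 m²
L = m/(density·A) = 0.00986/(8490×1.7497e-07) = 6.637 m
R = ρL/A = (4.57×10^-7)(6.637)/(1.7497e-07) = 17.3 Ω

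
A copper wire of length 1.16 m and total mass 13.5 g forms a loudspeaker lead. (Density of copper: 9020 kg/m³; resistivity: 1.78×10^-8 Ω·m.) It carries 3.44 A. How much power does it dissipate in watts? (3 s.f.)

A = m/(density·L) = 0.0135/(9020×1.16) = 1.2902e-06 m²
R = ρL/A = (1.78×10^-8)(1.16)/(1.2902e-06) = 0.016 Ω
P = I²R = (3.44)² × 0.016 = 0.189 W

0.189 W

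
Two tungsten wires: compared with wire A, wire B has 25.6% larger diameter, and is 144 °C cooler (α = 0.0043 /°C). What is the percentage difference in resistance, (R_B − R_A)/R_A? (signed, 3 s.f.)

-75.9%

R ∝ ρL/d² with ρ ∝ (1+αΔT), so R_B/R_A = (1 + 25.6/100)⁻² × (1 − 0.0043×144)
= 0.6339 × 0.3808 = 0.2414
(R_B − R_A)/R_A = 0.2414 − 1 = -75.9%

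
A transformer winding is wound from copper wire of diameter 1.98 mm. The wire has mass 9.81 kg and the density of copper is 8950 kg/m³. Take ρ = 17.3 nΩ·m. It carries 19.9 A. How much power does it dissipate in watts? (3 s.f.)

792 W

ρ = 17.3 nΩ·m = 1.73×10^-8 Ω·m
A = π(d/2)² = π(9.9000e-04 m)² = 3.0791e-06 m²
L = m/(density·A) = 9.81/(8950×3.0791e-06) = 356 m
R = ρL/A = (1.73×10^-8)(356)/(3.0791e-06) = 2 Ω
P = I²R = (19.9)² × 2 = 792 W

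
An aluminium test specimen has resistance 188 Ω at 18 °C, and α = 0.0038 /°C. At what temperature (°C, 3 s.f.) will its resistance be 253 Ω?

109 °C

R = R₀(1 + α(T − T₀)) ⇒ T = T₀ + (R/R₀ − 1)/α
T = 18 + (253/188 − 1)/0.0038 = 18 + (0.3457)/0.0038 = 109 °C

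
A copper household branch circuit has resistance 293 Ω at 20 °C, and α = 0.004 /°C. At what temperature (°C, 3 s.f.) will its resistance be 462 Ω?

R = R₀(1 + α(T − T₀)) ⇒ T = T₀ + (R/R₀ − 1)/α
T = 20 + (462/293 − 1)/0.004 = 20 + (0.5768)/0.004 = 164 °C

164 °C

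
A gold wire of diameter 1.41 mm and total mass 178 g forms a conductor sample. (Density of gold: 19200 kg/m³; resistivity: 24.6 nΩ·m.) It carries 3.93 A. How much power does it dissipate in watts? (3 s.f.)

ρ = 24.6 nΩ·m = 2.46×10^-8 Ω·m
A = π(d/2)² = π(7.0500e-04 m)² = 1.5615e-06 m²
L = m/(density·A) = 0.178/(19200×1.5615e-06) = 5.937 m
R = ρL/A = (2.46×10^-8)(5.937)/(1.5615e-06) = 0.09354 Ω
P = I²R = (3.93)² × 0.09354 = 1.44 W

1.44 W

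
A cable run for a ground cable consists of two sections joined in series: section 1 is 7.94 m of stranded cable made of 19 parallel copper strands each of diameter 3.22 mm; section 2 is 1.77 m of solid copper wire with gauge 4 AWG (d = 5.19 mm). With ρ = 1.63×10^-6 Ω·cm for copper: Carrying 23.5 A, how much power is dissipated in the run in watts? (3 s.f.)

ρ = 1.63×10^-6 Ω·cm = 1.63×10^-8 Ω·m
Section 1: A_strand = π(1.6100e-03)² = 8.143e-06 m²; R₁ = ρL/(N·A_s) = (1.63×10^-8)(7.94)/(19×8.143e-06) = 8.365×10^-4 Ω
Section 2: A = π(5.19/2 mm)² = π(2.5950e-03 m)² = 2.116e-05 m²
R₂ = (1.63×10^-8)(1.77)/(2.116e-05) = 0.001364 Ω
R = R₁ + R₂ = 0.0022 Ω
P = I²R = (23.5)² × 0.0022 = 1.22 W

1.22 W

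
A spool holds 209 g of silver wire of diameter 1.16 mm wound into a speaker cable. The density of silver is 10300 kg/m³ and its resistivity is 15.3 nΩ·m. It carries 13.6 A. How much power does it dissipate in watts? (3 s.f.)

ρ = 15.3 nΩ·m = 1.53×10^-8 Ω·m
A = π(d/2)² = π(5.8000e-04 m)² = 1.0568e-06 m²
L = m/(density·A) = 0.209/(10300×1.0568e-06) = 19.2 m
R = ρL/A = (1.53×10^-8)(19.2)/(1.0568e-06) = 0.278 Ω
P = I²R = (13.6)² × 0.278 = 51.4 W

51.4 W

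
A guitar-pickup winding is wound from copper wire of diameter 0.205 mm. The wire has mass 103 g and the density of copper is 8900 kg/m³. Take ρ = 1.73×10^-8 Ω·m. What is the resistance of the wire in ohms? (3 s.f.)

184 Ω

A = π(d/2)² = π(1.0250e-04 m)² = 3.3006e-08 m²
L = m/(density·A) = 0.103/(8900×3.3006e-08) = 350.6 m
R = ρL/A = (1.73×10^-8)(350.6)/(3.3006e-08) = 184 Ω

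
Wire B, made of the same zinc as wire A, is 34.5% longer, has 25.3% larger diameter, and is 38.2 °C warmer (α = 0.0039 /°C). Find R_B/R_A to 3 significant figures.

R ∝ ρL/d² with ρ ∝ (1+αΔT), so R_B/R_A = (1 + 34.5/100) × (1 + 25.3/100)⁻² × (1 + 0.0039×38.2)
= 1.345 × 0.6369 × 1.149 = 0.984

0.984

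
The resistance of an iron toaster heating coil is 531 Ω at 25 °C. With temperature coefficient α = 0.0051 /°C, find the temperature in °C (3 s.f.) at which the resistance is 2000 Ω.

567 °C

R = R₀(1 + α(T − T₀)) ⇒ T = T₀ + (R/R₀ − 1)/α
T = 25 + (2000/531 − 1)/0.0051 = 25 + (2.766)/0.0051 = 567 °C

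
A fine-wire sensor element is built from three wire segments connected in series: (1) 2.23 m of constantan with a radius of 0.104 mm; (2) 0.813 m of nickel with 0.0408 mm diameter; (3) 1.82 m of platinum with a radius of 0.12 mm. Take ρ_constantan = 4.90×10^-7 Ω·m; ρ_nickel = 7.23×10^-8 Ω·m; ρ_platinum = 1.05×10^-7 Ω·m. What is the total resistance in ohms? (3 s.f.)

Seg 1: A = πr² = π(1.0400e-04 m)² = 3.398e-08 m²
R_1 = (4.90×10^-7)(2.23)/(3.398e-08) = 32.16 Ω
Seg 2: A = π(d/2)² = π(2.0400e-05 m)² = 1.307e-09 m²
R_2 = (7.23×10^-8)(0.813)/(1.307e-09) = 44.96 Ω
Seg 3: A = πr² = π(1.2000e-04 m)² = 4.524e-08 m²
R_3 = (1.05×10^-7)(1.82)/(4.524e-08) = 4.224 Ω
R_total = R_1 + R_2 + R_3 = 81.3 Ω

81.3 Ω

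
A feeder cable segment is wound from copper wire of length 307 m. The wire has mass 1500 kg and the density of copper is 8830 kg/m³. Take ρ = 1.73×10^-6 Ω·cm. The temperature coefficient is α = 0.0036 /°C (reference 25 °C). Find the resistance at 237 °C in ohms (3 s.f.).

0.0169 Ω

ρ = 1.73×10^-6 Ω·cm = 1.73×10^-8 Ω·m
A = m/(density·L) = 1500/(8830×307) = 5.5334e-04 m²
R = ρL/A = (1.73×10^-8)(307)/(5.5334e-04) = 0.009598 Ω
R(237 °C) = 0.009598 × (1 + 0.0036×212) = 0.0169 Ω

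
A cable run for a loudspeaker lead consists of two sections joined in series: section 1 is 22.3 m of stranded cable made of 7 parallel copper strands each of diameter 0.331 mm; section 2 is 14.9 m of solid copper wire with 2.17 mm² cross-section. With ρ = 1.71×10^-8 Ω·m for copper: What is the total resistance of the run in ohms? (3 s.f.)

0.750 Ω

Section 1: A_strand = π(1.6550e-04)² = 8.605e-08 m²; R₁ = ρL/(N·A_s) = (1.71×10^-8)(22.3)/(7×8.605e-08) = 0.6331 Ω
Section 2: A = 2.17 mm² = 2.170e-06 m²
R₂ = (1.71×10^-8)(14.9)/(2.170e-06) = 0.1174 Ω
R = R₁ + R₂ = 0.750 Ω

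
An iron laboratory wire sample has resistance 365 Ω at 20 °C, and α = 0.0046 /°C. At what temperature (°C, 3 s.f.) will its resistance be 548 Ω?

129 °C

R = R₀(1 + α(T − T₀)) ⇒ T = T₀ + (R/R₀ − 1)/α
T = 20 + (548/365 − 1)/0.0046 = 20 + (0.5014)/0.0046 = 129 °C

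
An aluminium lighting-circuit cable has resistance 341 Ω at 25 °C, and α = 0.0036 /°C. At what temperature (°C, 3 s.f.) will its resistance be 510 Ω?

163 °C

R = R₀(1 + α(T − T₀)) ⇒ T = T₀ + (R/R₀ − 1)/α
T = 25 + (510/341 − 1)/0.0036 = 25 + (0.4956)/0.0036 = 163 °C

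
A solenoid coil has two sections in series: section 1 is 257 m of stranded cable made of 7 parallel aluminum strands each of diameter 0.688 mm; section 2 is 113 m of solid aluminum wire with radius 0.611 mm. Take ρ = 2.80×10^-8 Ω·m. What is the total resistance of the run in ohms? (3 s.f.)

Section 1: A_strand = π(3.4400e-04)² = 3.718e-07 m²; R₁ = ρL/(N·A_s) = (2.80×10^-8)(257)/(7×3.718e-07) = 2.765 Ω
Section 2: A = πr² = π(6.1100e-04 m)² = 1.173e-06 m²
R₂ = (2.80×10^-8)(113)/(1.173e-06) = 2.698 Ω
R = R₁ + R₂ = 5.46 Ω

5.46 Ω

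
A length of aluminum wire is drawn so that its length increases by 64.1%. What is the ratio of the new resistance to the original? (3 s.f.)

k = 1 + 64.1/100 = 1.641; volume constant ⇒ A' = A/k, so R' = k²R.
Factor = 2.69

2.69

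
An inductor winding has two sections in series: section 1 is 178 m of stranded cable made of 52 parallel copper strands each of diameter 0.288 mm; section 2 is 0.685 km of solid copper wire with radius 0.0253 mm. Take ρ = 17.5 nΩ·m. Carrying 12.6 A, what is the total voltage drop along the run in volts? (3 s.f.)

ρ = 17.5 nΩ·m = 1.75×10^-8 Ω·m
Section 1: A_strand = π(1.4400e-04)² = 6.514e-08 m²; R₁ = ρL/(N·A_s) = (1.75×10^-8)(178)/(52×6.514e-08) = 0.9196 Ω
Section 2: A = πr² = π(2.5300e-05 m)² = 2.011e-09 m²
R₂ = (1.75×10^-8)(685)/(2.011e-09) = 5961 Ω
R = R₁ + R₂ = 5962 Ω
V = IR = 12.6 × 5962 = 75100 V

75100 V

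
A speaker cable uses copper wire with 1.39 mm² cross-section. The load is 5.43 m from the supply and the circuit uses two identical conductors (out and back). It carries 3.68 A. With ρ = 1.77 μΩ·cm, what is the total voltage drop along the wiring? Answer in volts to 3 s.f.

0.509 V

ρ = 1.77 μΩ·cm = 1.77×10^-8 Ω·m
A = 1.39 mm² = 1.390e-06 m²
Total conductor length (both ways) L = 2 × 5.43 = 10.86 m
R = ρL/A = (1.77×10^-8)(10.86)/(1.390e-06) = 0.1383 Ω
V = IR = 3.68 × 0.1383 = 0.509 V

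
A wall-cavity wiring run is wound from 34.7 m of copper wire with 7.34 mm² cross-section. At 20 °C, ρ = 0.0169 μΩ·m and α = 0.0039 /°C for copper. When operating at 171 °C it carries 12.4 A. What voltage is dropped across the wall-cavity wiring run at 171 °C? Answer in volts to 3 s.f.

ρ = 0.0169 μΩ·m = 1.69×10^-8 Ω·m
A = 7.34 mm² = 7.340e-06 m²
R₍20₎ = ρL/A = (1.69×10^-8)(34.7)/(7.340e-06) = 0.0799 Ω
R₍171₎ = R₍20₎(1 + αΔT) = 0.0799 × (1 + 0.0039×151) = 0.1269 Ω
V = IR = 12.4 × 0.1269 = 1.57 V

1.57 V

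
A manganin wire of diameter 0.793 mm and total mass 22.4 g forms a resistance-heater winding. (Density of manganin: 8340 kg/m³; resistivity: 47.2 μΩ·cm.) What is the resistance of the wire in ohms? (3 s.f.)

5.20 Ω

ρ = 47.2 μΩ·cm = 4.72×10^-7 Ω·m
A = π(d/2)² = π(3.9650e-04 m)² = 4.9390e-07 m²
L = m/(density·A) = 0.0224/(8340×4.9390e-07) = 5.438 m
R = ρL/A = (4.72×10^-7)(5.438)/(4.9390e-07) = 5.20 Ω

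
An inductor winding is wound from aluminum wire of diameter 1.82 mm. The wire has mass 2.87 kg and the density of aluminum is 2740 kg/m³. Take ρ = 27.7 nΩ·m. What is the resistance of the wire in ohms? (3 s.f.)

4.29 Ω

ρ = 27.7 nΩ·m = 2.77×10^-8 Ω·m
A = π(d/2)² = π(9.1000e-04 m)² = 2.6016e-06 m²
L = m/(density·A) = 2.87/(2740×2.6016e-06) = 402.6 m
R = ρL/A = (2.77×10^-8)(402.6)/(2.6016e-06) = 4.29 Ω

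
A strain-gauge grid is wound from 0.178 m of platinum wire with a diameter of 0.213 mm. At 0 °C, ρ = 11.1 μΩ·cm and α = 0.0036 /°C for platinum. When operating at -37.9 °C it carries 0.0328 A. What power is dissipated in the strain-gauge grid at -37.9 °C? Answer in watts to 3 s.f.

ρ = 11.1 μΩ·cm = 1.11×10^-7 Ω·m
A = π(d/2)² = π(1.0650e-04 m)² = 3.563e-08 m²
R₍0₎ = ρL/A = (1.11×10^-7)(0.178)/(3.563e-08) = 0.5545 Ω
R₍-37.9₎ = R₍0₎(1 + αΔT) = 0.5545 × (1 + 0.0036×-37.9) = 0.4788 Ω
P = I²R = (0.0328)² × 0.4788 = 5.15×10^-4 W

5.15×10^-4 W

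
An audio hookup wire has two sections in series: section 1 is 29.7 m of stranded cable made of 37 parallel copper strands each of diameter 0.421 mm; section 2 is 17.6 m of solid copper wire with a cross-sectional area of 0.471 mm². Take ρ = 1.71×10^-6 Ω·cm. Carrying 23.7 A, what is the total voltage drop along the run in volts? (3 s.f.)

17.5 V

ρ = 1.71×10^-6 Ω·cm = 1.71×10^-8 Ω·m
Section 1: A_strand = π(2.1050e-04)² = 1.392e-07 m²; R₁ = ρL/(N·A_s) = (1.71×10^-8)(29.7)/(37×1.392e-07) = 0.0986 Ω
Section 2: A = 0.471 mm² = 4.710e-07 m²
R₂ = (1.71×10^-8)(17.6)/(4.710e-07) = 0.639 Ω
R = R₁ + R₂ = 0.7376 Ω
V = IR = 23.7 × 0.7376 = 17.5 V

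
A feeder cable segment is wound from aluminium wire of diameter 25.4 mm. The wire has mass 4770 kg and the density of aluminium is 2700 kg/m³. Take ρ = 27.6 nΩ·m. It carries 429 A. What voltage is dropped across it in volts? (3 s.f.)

ρ = 27.6 nΩ·m = 2.76×10^-8 Ω·m
A = π(d/2)² = π(1.2700e-02 m)² = 5.0671e-04 m²
L = m/(density·A) = 4770/(2700×5.0671e-04) = 3487 m
R = ρL/A = (2.76×10^-8)(3487)/(5.0671e-04) = 0.1899 Ω
V = IR = 429 × 0.1899 = 81.5 V

81.5 V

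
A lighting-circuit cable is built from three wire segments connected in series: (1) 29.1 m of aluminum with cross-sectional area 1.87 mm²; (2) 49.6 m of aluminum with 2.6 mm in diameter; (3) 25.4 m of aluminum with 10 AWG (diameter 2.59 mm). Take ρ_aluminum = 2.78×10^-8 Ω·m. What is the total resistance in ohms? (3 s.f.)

0.826 Ω

Seg 1: A = 1.87 mm² = 1.870e-06 m²
R_1 = (2.78×10^-8)(29.1)/(1.870e-06) = 0.4326 Ω
Seg 2: A = π(d/2)² = π(1.3000e-03 m)² = 5.309e-06 m²
R_2 = (2.78×10^-8)(49.6)/(5.309e-06) = 0.2597 Ω
Seg 3: A = π(2.59/2 mm)² = π(1.2950e-03 m)² = 5.269e-06 m²
R_3 = (2.78×10^-8)(25.4)/(5.269e-06) = 0.134 Ω
R_total = R_1 + R_2 + R_3 = 0.826 Ω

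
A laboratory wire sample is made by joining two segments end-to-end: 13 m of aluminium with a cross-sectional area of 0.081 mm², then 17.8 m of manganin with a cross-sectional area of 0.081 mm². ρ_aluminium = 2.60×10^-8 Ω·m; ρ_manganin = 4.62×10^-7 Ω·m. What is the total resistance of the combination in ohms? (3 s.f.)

Segment 1: A = 0.081 mm² = 8.100e-08 m²
R₁ = ρL/A = (2.60×10^-8)(13)/(8.100e-08) = 4.173 Ω
R₂ = (4.62×10^-7)(17.8)/(8.100e-08) = 101.5 Ω
R = R₁ + R₂ = 106 Ω

106 Ω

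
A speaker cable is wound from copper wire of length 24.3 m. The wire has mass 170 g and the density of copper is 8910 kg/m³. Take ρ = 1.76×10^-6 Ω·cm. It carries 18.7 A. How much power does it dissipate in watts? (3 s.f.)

190 W

ρ = 1.76×10^-6 Ω·cm = 1.76×10^-8 Ω·m
A = m/(density·L) = 0.17/(8910×24.3) = 7.8517e-07 m²
R = ρL/A = (1.76×10^-8)(24.3)/(7.8517e-07) = 0.5447 Ω
P = I²R = (18.7)² × 0.5447 = 190 W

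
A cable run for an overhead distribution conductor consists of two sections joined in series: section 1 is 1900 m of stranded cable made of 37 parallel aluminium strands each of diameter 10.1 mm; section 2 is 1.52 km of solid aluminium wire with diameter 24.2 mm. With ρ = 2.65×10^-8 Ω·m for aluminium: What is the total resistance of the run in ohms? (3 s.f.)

0.105 Ω

Section 1: A_strand = π(5.0500e-03)² = 8.012e-05 m²; R₁ = ρL/(N·A_s) = (2.65×10^-8)(1900)/(37×8.012e-05) = 0.01698 Ω
Section 2: A = π(d/2)² = π(1.2100e-02 m)² = 4.600e-04 m²
R₂ = (2.65×10^-8)(1520)/(4.600e-04) = 0.08757 Ω
R = R₁ + R₂ = 0.105 Ω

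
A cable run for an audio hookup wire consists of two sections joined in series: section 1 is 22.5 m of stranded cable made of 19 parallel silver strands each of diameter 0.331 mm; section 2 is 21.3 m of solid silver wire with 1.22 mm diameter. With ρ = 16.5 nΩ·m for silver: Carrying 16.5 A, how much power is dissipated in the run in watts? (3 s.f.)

144 W

ρ = 16.5 nΩ·m = 1.65×10^-8 Ω·m
Section 1: A_strand = π(1.6550e-04)² = 8.605e-08 m²; R₁ = ρL/(N·A_s) = (1.65×10^-8)(22.5)/(19×8.605e-08) = 0.2271 Ω
Section 2: A = π(d/2)² = π(6.1000e-04 m)² = 1.169e-06 m²
R₂ = (1.65×10^-8)(21.3)/(1.169e-06) = 0.3006 Ω
R = R₁ + R₂ = 0.5277 Ω
P = I²R = (16.5)² × 0.5277 = 144 W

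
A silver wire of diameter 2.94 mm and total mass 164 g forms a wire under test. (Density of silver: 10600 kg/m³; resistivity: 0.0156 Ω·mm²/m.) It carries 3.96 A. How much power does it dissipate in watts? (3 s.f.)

0.0821 W

ρ = 0.0156 Ω·mm²/m = 1.56×10^-8 Ω·m
A = π(d/2)² = π(1.4700e-03 m)² = 6.7887e-06 m²
L = m/(density·A) = 0.164/(10600×6.7887e-06) = 2.279 m
R = ρL/A = (1.56×10^-8)(2.279)/(6.7887e-06) = 0.005237 Ω
P = I²R = (3.96)² × 0.005237 = 0.0821 W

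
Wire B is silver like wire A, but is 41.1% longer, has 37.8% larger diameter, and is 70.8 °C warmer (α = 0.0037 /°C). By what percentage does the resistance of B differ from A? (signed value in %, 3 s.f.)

-6.23%

R ∝ ρL/d² with ρ ∝ (1+αΔT), so R_B/R_A = (1 + 41.1/100) × (1 + 37.8/100)⁻² × (1 + 0.0037×70.8)
= 1.411 × 0.5266 × 1.262 = 0.9377
(R_B − R_A)/R_A = 0.9377 − 1 = -6.23%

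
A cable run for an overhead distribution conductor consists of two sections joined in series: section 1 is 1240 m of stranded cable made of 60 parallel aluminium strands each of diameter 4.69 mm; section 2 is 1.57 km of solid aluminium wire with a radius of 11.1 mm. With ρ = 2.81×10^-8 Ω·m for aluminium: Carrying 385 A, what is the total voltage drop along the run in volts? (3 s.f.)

Section 1: A_strand = π(2.3450e-03)² = 1.728e-05 m²; R₁ = ρL/(N·A_s) = (2.81×10^-8)(1240)/(60×1.728e-05) = 0.03362 Ω
Section 2: A = πr² = π(1.1100e-02 m)² = 3.871e-04 m²
R₂ = (2.81×10^-8)(1570)/(3.871e-04) = 0.114 Ω
R = R₁ + R₂ = 0.1476 Ω
V = IR = 385 × 0.1476 = 56.8 V

56.8 V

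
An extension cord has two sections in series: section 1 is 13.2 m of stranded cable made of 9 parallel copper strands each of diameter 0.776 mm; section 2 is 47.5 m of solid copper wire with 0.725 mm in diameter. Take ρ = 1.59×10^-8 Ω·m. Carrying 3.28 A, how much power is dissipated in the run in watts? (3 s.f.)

Section 1: A_strand = π(3.8800e-04)² = 4.729e-07 m²; R₁ = ρL/(N·A_s) = (1.59×10^-8)(13.2)/(9×4.729e-07) = 0.04931 Ω
Section 2: A = π(d/2)² = π(3.6250e-04 m)² = 4.128e-07 m²
R₂ = (1.59×10^-8)(47.5)/(4.128e-07) = 1.829 Ω
R = R₁ + R₂ = 1.879 Ω
P = I²R = (3.28)² × 1.879 = 20.2 W

20.2 W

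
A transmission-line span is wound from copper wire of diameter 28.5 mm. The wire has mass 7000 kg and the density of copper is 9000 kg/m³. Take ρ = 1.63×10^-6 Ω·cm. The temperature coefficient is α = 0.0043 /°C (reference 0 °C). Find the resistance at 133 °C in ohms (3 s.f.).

ρ = 1.63×10^-6 Ω·cm = 1.63×10^-8 Ω·m
A = π(d/2)² = π(1.4250e-02 m)² = 6.3794e-04 m²
L = m/(density·A) = 7000/(9000×6.3794e-04) = 1219 m
R = ρL/A = (1.63×10^-8)(1219)/(6.3794e-04) = 0.03115 Ω
R(133 °C) = 0.03115 × (1 + 0.0043×133) = 0.0490 Ω

0.0490 Ω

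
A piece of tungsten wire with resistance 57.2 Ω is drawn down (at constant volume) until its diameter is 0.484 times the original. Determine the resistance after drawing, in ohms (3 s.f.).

Volume constant ⇒ L' = L/r² with r = 0.484. R' = ρL'/A' = ρ(L/r²)/(πr²d₀²/4) = R/r⁴.
R' = 18.22 × 57.2 = 1040 Ω

1040 Ω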